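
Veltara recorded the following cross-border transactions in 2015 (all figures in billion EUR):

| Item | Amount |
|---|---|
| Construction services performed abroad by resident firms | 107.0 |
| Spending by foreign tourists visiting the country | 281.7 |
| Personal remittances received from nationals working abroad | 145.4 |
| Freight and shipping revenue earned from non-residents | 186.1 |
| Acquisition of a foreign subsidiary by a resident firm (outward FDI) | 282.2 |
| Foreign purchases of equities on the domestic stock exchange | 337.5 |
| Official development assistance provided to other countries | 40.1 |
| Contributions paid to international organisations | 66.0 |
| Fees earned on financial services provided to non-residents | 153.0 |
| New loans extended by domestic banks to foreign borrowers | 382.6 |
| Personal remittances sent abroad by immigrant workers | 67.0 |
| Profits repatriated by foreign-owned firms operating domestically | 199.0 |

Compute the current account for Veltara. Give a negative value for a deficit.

501.1

Services: 281.7 + 186.1 + 107.0 + 153.0 = 727.8
Primary income: -199.0
Secondary income: 145.4 - 66.0 - 67.0 - 40.1 = -27.7
Current account = 727.8 + (-199.0) + (-27.7) = 501.1
(Excluded from the current account — financial account: acquisition of a foreign subsidiary by a resident firm (outward FDI) 282.2, foreign purchases of equities on the domestic stock exchange 337.5, new loans extended by domestic banks to foreign borrowers 382.6.)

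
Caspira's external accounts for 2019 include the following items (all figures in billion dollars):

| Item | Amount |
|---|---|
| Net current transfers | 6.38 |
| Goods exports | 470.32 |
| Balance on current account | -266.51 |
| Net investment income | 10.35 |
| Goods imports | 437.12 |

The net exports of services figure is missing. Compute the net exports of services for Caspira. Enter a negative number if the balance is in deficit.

-316.44

Current account = goods balance + services balance + net primary income + net secondary income
Sum of the known components = 49.93
Net exports of services = CA - (known components) = -266.51 - 49.93 = -316.44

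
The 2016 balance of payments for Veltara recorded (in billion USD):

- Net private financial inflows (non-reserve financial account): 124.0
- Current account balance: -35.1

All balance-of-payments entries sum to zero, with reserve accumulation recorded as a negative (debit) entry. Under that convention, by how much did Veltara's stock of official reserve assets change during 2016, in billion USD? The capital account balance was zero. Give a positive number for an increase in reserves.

Official reserve transactions balance = -((-35.1) + 124.0) = -88.9
An accumulation of reserves is recorded as a debit (negative entry), so the change in the stock of reserves is the negative of that balance.
Change in official reserves = -(-88.9) = 88.9

88.9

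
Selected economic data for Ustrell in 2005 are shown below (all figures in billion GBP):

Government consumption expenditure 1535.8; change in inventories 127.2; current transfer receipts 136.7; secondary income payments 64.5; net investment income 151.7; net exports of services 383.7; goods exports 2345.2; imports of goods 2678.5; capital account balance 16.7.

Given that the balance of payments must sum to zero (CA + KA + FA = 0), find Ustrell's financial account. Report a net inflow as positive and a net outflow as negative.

Goods balance = 2345.2 - 2678.5 = -333.3
Services balance = 383.7
Trade balance (goods + services) = -333.3 + 383.7 = 50.4
Net primary income = 151.7
Net secondary income = 136.7 - 64.5 = 72.2
Current account = 50.4 + 151.7 + 72.2 = 274.3
Financial account = -(274.3 + 16.7) = -291.0

-291.0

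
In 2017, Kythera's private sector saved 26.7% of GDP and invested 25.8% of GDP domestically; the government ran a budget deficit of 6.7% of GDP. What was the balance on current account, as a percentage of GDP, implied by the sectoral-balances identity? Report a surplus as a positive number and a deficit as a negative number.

-5.8

By the sectoral-balances identity, CA = (S_private - I) + (T - G).
Private balance = 26.7 - 25.8 = 0.9
Government balance (T - G) = -6.7
CA = 0.9 + (-6.7) = -5.8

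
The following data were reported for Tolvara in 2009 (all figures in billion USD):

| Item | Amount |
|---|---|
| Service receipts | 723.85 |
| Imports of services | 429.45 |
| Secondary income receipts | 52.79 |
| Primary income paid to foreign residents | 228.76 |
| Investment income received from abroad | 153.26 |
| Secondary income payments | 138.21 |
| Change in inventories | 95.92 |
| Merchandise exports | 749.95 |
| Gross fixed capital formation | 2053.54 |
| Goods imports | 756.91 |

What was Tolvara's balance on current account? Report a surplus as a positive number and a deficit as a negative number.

126.52

Goods balance = 749.95 - 756.91 = -6.96
Services balance = 723.85 - 429.45 = 294.40
Trade balance (goods + services) = -6.96 + 294.40 = 287.44
Net primary income = 153.26 - 228.76 = -75.50
Net secondary income = 52.79 - 138.21 = -85.42
Current account = 287.44 + (-75.50) + (-85.42) = 126.52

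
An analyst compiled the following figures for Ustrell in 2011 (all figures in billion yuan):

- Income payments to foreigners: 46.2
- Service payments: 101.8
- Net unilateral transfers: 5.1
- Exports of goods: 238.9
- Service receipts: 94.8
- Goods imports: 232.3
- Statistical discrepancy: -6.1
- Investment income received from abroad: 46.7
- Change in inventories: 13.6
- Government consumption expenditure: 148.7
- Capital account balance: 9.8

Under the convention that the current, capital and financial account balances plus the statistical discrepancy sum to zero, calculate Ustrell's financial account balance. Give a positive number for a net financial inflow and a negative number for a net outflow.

Goods balance = 238.9 - 232.3 = 6.6
Services balance = 94.8 - 101.8 = -7.0
Trade balance (goods + services) = 6.6 + (-7.0) = -0.4
Net primary income = 46.7 - 46.2 = 0.5
Net secondary income = 5.1
Current account = -0.4 + 0.5 + 5.1 = 5.2
Financial account = -(5.2 + 9.8 + (-6.1)) = -8.9

-8.9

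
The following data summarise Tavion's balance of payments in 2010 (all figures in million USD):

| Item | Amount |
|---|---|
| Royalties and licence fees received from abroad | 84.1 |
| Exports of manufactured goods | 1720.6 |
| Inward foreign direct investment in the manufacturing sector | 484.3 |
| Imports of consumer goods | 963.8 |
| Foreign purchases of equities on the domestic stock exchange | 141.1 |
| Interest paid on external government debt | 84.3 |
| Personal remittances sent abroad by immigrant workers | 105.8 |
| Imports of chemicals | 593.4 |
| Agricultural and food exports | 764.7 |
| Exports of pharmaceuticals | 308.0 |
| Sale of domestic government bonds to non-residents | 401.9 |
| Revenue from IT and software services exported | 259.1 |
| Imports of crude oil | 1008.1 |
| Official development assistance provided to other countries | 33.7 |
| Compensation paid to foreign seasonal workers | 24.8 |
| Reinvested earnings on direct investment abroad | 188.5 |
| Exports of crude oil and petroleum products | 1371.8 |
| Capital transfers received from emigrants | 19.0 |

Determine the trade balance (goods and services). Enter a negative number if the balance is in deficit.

Goods: -593.4 - 1008.1 - 963.8 + 764.7 + 1720.6 + 1371.8 + 308.0 = 1599.8
Services: 259.1 + 84.1 = 343.2
Trade balance = 1599.8 + 343.2 = 1943.0
(Excluded from the trade balance — financial account: inward foreign direct investment in the manufacturing sector 484.3, foreign purchases of equities on the domestic stock exchange 141.1, sale of domestic government bonds to non-residents 401.9; primary income: interest paid on external government debt 84.3, compensation paid to foreign seasonal workers 24.8, reinvested earnings on direct investment abroad 188.5; secondary income: personal remittances sent abroad by immigrant workers 105.8, official development assistance provided to other countries 33.7; capital account: capital transfers received from emigrants 19.0.)

1943.0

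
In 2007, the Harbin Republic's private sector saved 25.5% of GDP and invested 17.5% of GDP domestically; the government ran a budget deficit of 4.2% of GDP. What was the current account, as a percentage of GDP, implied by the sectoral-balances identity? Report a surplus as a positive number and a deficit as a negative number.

By the sectoral-balances identity, CA = (S_private - I) + (T - G).
Private balance = 25.5 - 17.5 = 8.0
Government balance (T - G) = -4.2
CA = 8.0 + (-4.2) = 3.8

3.8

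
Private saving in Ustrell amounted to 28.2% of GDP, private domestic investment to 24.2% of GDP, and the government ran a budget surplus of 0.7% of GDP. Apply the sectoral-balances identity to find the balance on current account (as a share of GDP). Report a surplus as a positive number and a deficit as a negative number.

4.7

By the sectoral-balances identity, CA = (S_private - I) + (T - G).
Private balance = 28.2 - 24.2 = 4.0
Government balance (T - G) = 0.7
CA = 4.0 + 0.7 = 4.7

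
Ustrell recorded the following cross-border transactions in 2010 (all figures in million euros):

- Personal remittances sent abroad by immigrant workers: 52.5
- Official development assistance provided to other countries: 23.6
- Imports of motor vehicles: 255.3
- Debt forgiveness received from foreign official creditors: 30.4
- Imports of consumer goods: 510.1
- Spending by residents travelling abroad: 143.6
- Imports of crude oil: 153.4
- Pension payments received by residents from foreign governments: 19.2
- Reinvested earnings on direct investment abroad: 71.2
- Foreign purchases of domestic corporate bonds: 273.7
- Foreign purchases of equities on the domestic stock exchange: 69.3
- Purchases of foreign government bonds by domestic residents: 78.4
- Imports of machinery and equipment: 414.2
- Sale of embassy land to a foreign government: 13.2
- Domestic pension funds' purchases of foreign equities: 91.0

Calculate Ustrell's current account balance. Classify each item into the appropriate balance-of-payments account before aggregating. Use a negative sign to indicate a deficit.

Goods: -414.2 - 255.3 - 153.4 - 510.1 = -1333.0
Services: -143.6
Primary income: 71.2
Secondary income: -23.6 + 19.2 - 52.5 = -56.9
Current account = (-1333.0) + (-143.6) + 71.2 + (-56.9) = -1462.3
(Excluded from the current account — capital account: debt forgiveness received from foreign official creditors 30.4, sale of embassy land to a foreign government 13.2; financial account: foreign purchases of domestic corporate bonds 273.7, foreign purchases of equities on the domestic stock exchange 69.3, purchases of foreign government bonds by domestic residents 78.4, domestic pension funds' purchases of foreign equities 91.0.)

-1462.3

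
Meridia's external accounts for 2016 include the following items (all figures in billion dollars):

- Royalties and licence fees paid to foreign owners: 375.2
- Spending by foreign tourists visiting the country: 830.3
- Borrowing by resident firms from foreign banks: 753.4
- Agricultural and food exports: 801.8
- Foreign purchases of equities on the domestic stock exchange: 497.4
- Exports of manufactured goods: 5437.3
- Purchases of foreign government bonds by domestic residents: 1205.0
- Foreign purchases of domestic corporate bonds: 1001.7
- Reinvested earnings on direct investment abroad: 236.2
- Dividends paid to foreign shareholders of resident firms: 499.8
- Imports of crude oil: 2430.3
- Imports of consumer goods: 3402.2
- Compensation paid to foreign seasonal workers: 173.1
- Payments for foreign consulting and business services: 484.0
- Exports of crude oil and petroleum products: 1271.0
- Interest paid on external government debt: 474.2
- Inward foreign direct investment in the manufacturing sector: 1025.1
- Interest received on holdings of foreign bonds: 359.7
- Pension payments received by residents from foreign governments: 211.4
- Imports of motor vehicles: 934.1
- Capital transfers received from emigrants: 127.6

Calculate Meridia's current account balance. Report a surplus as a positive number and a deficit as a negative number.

Goods: 5437.3 - 934.1 - 2430.3 + 1271.0 + 801.8 - 3402.2 = 743.5
Services: -375.2 + 830.3 - 484.0 = -28.9
Primary income: -474.2 - 173.1 + 359.7 - 499.8 + 236.2 = -551.2
Secondary income: 211.4
Current account = 743.5 + (-28.9) + (-551.2) + 211.4 = 374.8
(Excluded from the current account — financial account: borrowing by resident firms from foreign banks 753.4, foreign purchases of equities on the domestic stock exchange 497.4, purchases of foreign government bonds by domestic residents 1205.0, foreign purchases of domestic corporate bonds 1001.7, inward foreign direct investment in the manufacturing sector 1025.1; capital account: capital transfers received from emigrants 127.6.)

374.8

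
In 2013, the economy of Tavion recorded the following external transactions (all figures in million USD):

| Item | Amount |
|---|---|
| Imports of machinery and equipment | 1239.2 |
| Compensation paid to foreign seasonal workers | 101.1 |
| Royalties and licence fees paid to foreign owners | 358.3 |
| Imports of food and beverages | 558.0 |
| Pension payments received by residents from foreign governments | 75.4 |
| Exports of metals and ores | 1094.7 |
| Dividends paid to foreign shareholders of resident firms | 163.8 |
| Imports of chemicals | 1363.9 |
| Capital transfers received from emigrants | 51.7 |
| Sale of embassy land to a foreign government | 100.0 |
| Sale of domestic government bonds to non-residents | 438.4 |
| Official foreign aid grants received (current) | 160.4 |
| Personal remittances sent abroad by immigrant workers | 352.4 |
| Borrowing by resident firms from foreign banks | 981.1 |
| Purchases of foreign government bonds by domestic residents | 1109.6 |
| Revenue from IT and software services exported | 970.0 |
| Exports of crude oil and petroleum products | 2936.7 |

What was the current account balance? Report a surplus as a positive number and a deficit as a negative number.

1100.5

Goods: 1094.7 + 2936.7 - 558.0 - 1239.2 - 1363.9 = 870.3
Services: 970.0 - 358.3 = 611.7
Primary income: -163.8 - 101.1 = -264.9
Secondary income: 75.4 - 352.4 + 160.4 = -116.6
Current account = 870.3 + 611.7 + (-264.9) + (-116.6) = 1100.5
(Excluded from the current account — capital account: capital transfers received from emigrants 51.7, sale of embassy land to a foreign government 100.0; financial account: sale of domestic government bonds to non-residents 438.4, borrowing by resident firms from foreign banks 981.1, purchases of foreign government bonds by domestic residents 1109.6.)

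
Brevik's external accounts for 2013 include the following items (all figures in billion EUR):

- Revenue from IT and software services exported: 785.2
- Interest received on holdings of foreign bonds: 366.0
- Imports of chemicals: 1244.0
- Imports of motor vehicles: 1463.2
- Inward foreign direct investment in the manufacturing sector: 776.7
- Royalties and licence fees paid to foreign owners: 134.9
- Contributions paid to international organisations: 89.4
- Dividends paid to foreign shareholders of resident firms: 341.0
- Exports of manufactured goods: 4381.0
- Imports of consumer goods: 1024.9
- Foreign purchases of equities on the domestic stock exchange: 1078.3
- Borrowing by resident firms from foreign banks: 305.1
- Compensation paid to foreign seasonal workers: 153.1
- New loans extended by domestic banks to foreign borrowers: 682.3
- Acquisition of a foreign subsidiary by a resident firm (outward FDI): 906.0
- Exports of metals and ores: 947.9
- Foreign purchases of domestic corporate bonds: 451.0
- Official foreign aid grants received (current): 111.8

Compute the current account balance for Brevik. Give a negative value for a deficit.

Goods: -1463.2 - 1244.0 + 947.9 - 1024.9 + 4381.0 = 1596.8
Services: 785.2 - 134.9 = 650.3
Primary income: -153.1 + 366.0 - 341.0 = -128.1
Secondary income: 111.8 - 89.4 = 22.4
Current account = 1596.8 + 650.3 + (-128.1) + 22.4 = 2141.4
(Excluded from the current account — financial account: inward foreign direct investment in the manufacturing sector 776.7, foreign purchases of equities on the domestic stock exchange 1078.3, borrowing by resident firms from foreign banks 305.1, new loans extended by domestic banks to foreign borrowers 682.3, acquisition of a foreign subsidiary by a resident firm (outward FDI) 906.0, foreign purchases of domestic corporate bonds 451.0.)

2141.4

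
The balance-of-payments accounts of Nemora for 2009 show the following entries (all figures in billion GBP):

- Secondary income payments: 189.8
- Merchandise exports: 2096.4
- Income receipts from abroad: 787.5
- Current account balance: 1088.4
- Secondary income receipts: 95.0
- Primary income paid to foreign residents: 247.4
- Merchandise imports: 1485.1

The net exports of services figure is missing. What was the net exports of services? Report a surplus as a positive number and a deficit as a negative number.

31.8

Current account = goods balance + services balance + net primary income + net secondary income
Sum of the known components = 1056.6
Net exports of services = CA - (known components) = 1088.4 - 1056.6 = 31.8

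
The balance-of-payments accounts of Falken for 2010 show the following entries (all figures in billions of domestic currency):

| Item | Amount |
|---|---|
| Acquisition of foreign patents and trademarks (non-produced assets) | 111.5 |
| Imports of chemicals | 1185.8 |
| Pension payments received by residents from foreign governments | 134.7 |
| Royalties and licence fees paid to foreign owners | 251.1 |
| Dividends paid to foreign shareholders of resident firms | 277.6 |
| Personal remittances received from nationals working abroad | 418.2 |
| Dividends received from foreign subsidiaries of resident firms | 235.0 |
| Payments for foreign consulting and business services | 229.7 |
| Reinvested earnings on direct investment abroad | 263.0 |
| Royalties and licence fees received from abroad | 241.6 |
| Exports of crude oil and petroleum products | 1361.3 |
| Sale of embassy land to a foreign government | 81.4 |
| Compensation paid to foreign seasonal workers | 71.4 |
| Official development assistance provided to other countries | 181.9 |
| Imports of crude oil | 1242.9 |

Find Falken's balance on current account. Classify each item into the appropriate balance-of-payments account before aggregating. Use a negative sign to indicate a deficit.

-786.6

Goods: -1242.9 + 1361.3 - 1185.8 = -1067.4
Services: -229.7 + 241.6 - 251.1 = -239.2
Primary income: 263.0 - 277.6 + 235.0 - 71.4 = 149.0
Secondary income: 134.7 + 418.2 - 181.9 = 371.0
Current account = (-1067.4) + (-239.2) + 149.0 + 371.0 = -786.6
(Excluded from the current account — capital account: acquisition of foreign patents and trademarks (non-produced assets) 111.5, sale of embassy land to a foreign government 81.4.)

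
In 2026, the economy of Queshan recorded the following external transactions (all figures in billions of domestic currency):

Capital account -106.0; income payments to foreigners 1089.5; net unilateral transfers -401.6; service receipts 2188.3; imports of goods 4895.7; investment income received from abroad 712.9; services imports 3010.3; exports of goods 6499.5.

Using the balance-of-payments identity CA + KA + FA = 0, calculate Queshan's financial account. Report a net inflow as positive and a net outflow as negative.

102.4

Goods balance = 6499.5 - 4895.7 = 1603.8
Services balance = 2188.3 - 3010.3 = -822.0
Trade balance (goods + services) = 1603.8 + (-822.0) = 781.8
Net primary income = 712.9 - 1089.5 = -376.6
Net secondary income = -401.6
Current account = 781.8 + (-376.6) + (-401.6) = 3.6
Financial account = -(3.6 + (-106.0)) = 102.4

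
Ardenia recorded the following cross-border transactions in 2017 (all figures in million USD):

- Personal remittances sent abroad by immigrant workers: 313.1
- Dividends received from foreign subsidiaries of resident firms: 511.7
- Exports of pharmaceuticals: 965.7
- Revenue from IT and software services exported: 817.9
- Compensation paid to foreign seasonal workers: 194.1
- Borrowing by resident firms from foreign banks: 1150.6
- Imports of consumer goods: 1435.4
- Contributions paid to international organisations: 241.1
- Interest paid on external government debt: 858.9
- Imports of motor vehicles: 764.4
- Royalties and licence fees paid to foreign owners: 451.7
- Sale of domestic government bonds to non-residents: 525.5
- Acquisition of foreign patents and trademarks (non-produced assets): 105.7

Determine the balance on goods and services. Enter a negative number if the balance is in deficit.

-867.9

Goods: -764.4 - 1435.4 + 965.7 = -1234.1
Services: 817.9 - 451.7 = 366.2
Trade balance = -1234.1 + 366.2 = -867.9
(Excluded from the trade balance — secondary income: personal remittances sent abroad by immigrant workers 313.1, contributions paid to international organisations 241.1; primary income: dividends received from foreign subsidiaries of resident firms 511.7, compensation paid to foreign seasonal workers 194.1, interest paid on external government debt 858.9; financial account: borrowing by resident firms from foreign banks 1150.6, sale of domestic government bonds to non-residents 525.5; capital account: acquisition of foreign patents and trademarks (non-produced assets) 105.7.)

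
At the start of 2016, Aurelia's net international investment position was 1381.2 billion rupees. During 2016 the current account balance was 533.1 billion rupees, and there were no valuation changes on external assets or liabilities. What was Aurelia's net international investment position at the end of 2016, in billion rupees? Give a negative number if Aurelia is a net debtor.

With no valuation effects, change in NIIP = current account = 533.1
End-of-year NIIP = 1381.2 + 533.1 = 1914.3

1914.3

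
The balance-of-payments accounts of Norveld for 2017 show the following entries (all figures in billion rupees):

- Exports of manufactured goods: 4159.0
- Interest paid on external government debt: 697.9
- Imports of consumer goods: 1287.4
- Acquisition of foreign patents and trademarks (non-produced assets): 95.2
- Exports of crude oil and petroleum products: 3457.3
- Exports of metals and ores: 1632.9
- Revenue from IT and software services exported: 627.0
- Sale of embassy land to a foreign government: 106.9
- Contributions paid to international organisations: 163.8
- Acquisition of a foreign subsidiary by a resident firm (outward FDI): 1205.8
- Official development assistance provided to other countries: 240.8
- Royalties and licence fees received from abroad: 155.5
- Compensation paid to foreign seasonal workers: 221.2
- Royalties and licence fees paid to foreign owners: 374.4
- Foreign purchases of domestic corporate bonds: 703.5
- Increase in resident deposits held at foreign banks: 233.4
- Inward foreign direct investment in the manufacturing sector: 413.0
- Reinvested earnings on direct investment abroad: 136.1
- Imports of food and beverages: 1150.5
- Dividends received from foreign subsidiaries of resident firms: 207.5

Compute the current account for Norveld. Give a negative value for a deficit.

Goods: 1632.9 + 3457.3 + 4159.0 - 1287.4 - 1150.5 = 6811.3
Services: 155.5 + 627.0 - 374.4 = 408.1
Primary income: -697.9 + 136.1 - 221.2 + 207.5 = -575.5
Secondary income: -163.8 - 240.8 = -404.6
Current account = 6811.3 + 408.1 + (-575.5) + (-404.6) = 6239.3
(Excluded from the current account — capital account: acquisition of foreign patents and trademarks (non-produced assets) 95.2, sale of embassy land to a foreign government 106.9; financial account: acquisition of a foreign subsidiary by a resident firm (outward FDI) 1205.8, foreign purchases of domestic corporate bonds 703.5, increase in resident deposits held at foreign banks 233.4, inward foreign direct investment in the manufacturing sector 413.0.)

6239.3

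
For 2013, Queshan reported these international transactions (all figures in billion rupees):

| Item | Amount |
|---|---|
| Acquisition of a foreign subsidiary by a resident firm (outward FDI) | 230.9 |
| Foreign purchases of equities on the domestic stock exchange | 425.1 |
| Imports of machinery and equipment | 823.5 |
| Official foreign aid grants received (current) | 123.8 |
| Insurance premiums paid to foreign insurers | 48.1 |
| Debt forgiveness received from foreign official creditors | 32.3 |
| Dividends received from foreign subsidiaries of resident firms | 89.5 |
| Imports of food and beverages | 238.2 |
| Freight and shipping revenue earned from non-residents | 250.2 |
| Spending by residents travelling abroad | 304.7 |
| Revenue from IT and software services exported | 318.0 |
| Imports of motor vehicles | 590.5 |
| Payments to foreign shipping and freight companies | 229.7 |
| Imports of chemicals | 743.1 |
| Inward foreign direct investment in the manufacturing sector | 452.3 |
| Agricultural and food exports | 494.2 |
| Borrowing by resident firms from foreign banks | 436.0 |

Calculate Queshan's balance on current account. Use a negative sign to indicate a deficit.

-1702.1

Goods: -590.5 + 494.2 - 823.5 - 743.1 - 238.2 = -1901.1
Services: -304.7 - 48.1 + 318.0 - 229.7 + 250.2 = -14.3
Primary income: 89.5
Secondary income: 123.8
Current account = (-1901.1) + (-14.3) + 89.5 + 123.8 = -1702.1
(Excluded from the current account — financial account: acquisition of a foreign subsidiary by a resident firm (outward FDI) 230.9, foreign purchases of equities on the domestic stock exchange 425.1, inward foreign direct investment in the manufacturing sector 452.3, borrowing by resident firms from foreign banks 436.0; capital account: debt forgiveness received from foreign official creditors 32.3.)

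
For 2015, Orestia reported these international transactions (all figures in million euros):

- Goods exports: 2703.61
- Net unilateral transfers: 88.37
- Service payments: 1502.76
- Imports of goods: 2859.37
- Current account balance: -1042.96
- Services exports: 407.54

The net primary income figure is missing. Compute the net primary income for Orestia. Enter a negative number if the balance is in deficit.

119.65

Current account = goods balance + services balance + net primary income + net secondary income
Sum of the known components = -1162.61
Net primary income = CA - (known components) = -1042.96 - (-1162.61) = 119.65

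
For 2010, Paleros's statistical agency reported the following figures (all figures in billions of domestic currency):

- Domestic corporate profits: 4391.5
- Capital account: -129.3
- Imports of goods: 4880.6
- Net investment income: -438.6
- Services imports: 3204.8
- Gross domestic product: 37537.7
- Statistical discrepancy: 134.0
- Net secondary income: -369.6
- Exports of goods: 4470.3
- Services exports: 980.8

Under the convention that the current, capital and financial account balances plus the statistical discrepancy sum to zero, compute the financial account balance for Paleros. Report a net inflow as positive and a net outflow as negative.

3437.8

Goods balance = 4470.3 - 4880.6 = -410.3
Services balance = 980.8 - 3204.8 = -2224.0
Trade balance (goods + services) = -410.3 + (-2224.0) = -2634.3
Net primary income = -438.6
Net secondary income = -369.6
Current account = -2634.3 + (-438.6) + (-369.6) = -3442.5
Financial account = -(-3442.5 + (-129.3) + 134.0) = 3437.8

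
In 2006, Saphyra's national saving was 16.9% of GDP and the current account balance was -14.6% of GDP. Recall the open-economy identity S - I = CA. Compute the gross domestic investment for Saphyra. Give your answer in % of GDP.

S - I = CA (net lending to the rest of the world).
I = S - CA = 16.9 - (-14.6) = 31.5

31.5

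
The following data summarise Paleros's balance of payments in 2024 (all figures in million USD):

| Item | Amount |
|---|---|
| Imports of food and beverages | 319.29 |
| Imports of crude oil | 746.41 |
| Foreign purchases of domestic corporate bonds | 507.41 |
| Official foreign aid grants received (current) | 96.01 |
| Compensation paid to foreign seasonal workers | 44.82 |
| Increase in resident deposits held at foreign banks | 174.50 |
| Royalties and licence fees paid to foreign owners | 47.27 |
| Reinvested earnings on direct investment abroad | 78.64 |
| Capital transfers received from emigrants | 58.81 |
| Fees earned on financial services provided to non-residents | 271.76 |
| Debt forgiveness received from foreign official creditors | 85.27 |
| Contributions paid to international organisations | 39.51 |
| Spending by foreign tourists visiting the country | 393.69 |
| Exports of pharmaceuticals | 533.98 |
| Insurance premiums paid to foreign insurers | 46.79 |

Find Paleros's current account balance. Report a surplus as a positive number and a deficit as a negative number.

Goods: -319.29 - 746.41 + 533.98 = -531.72
Services: 271.76 - 46.79 - 47.27 + 393.69 = 571.39
Primary income: 78.64 - 44.82 = 33.82
Secondary income: 96.01 - 39.51 = 56.50
Current account = (-531.72) + 571.39 + 33.82 + 56.50 = 129.99
(Excluded from the current account — financial account: foreign purchases of domestic corporate bonds 507.41, increase in resident deposits held at foreign banks 174.50; capital account: capital transfers received from emigrants 58.81, debt forgiveness received from foreign official creditors 85.27.)

129.99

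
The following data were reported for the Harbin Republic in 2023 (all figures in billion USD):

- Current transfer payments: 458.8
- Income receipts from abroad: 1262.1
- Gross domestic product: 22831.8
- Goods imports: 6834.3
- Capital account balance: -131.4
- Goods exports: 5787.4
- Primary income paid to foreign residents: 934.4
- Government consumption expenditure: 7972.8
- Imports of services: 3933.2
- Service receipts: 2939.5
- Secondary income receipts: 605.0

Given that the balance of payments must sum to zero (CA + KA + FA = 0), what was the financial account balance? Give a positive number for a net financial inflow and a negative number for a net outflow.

1698.1

Goods balance = 5787.4 - 6834.3 = -1046.9
Services balance = 2939.5 - 3933.2 = -993.7
Trade balance (goods + services) = -1046.9 + (-993.7) = -2040.6
Net primary income = 1262.1 - 934.4 = 327.7
Net secondary income = 605.0 - 458.8 = 146.2
Current account = -2040.6 + 327.7 + 146.2 = -1566.7
Financial account = -(-1566.7 + (-131.4)) = 1698.1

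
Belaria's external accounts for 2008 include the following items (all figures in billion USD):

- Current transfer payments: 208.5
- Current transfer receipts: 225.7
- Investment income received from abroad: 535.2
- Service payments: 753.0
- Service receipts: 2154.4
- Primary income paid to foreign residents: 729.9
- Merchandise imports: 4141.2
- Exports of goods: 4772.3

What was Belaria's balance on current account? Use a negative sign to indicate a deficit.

1855.0

Goods balance = 4772.3 - 4141.2 = 631.1
Services balance = 2154.4 - 753.0 = 1401.4
Trade balance (goods + services) = 631.1 + 1401.4 = 2032.5
Net primary income = 535.2 - 729.9 = -194.7
Net secondary income = 225.7 - 208.5 = 17.2
Current account = 2032.5 + (-194.7) + 17.2 = 1855.0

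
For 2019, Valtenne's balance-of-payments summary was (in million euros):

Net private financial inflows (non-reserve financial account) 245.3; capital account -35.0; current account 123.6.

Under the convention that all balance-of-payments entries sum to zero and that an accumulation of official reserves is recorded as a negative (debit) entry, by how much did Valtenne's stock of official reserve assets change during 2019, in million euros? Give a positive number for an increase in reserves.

333.9

Official reserve transactions balance = -(123.6 + (-35.0) + 245.3) = -333.9
An accumulation of reserves is recorded as a debit (negative entry), so the change in the stock of reserves is the negative of that balance.
Change in official reserves = -(-333.9) = 333.9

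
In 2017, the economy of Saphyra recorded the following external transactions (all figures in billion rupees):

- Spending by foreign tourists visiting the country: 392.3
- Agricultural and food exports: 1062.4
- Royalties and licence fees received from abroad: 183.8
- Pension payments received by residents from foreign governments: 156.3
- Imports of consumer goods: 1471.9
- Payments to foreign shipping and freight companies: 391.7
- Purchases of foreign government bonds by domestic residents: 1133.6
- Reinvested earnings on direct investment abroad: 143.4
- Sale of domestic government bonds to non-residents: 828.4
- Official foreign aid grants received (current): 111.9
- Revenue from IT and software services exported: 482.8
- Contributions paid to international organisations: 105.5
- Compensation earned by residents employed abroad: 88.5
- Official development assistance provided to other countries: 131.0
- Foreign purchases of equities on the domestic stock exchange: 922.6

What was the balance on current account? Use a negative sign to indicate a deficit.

Goods: -1471.9 + 1062.4 = -409.5
Services: 392.3 - 391.7 + 183.8 + 482.8 = 667.2
Primary income: 88.5 + 143.4 = 231.9
Secondary income: 111.9 - 131.0 + 156.3 - 105.5 = 31.7
Current account = (-409.5) + 667.2 + 231.9 + 31.7 = 521.3
(Excluded from the current account — financial account: purchases of foreign government bonds by domestic residents 1133.6, sale of domestic government bonds to non-residents 828.4, foreign purchases of equities on the domestic stock exchange 922.6.)

521.3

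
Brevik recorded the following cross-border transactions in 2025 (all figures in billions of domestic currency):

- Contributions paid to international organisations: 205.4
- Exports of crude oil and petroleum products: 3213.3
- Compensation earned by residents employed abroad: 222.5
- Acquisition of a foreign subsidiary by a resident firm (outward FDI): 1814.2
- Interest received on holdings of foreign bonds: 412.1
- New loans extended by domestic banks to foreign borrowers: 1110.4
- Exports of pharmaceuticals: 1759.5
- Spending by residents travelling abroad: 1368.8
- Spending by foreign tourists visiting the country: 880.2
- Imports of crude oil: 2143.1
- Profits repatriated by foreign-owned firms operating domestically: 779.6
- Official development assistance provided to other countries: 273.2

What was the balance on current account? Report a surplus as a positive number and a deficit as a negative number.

1717.5

Goods: 3213.3 - 2143.1 + 1759.5 = 2829.7
Services: -1368.8 + 880.2 = -488.6
Primary income: 222.5 + 412.1 - 779.6 = -145.0
Secondary income: -205.4 - 273.2 = -478.6
Current account = 2829.7 + (-488.6) + (-145.0) + (-478.6) = 1717.5
(Excluded from the current account — financial account: acquisition of a foreign subsidiary by a resident firm (outward FDI) 1814.2, new loans extended by domestic banks to foreign borrowers 1110.4.)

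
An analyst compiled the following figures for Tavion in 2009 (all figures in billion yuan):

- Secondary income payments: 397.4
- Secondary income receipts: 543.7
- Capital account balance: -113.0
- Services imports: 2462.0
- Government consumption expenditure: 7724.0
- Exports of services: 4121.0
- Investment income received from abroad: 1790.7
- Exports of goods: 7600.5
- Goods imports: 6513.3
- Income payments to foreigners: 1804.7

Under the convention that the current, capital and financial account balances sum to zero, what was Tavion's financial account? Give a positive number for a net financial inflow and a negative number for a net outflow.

-2765.5

Goods balance = 7600.5 - 6513.3 = 1087.2
Services balance = 4121.0 - 2462.0 = 1659.0
Trade balance (goods + services) = 1087.2 + 1659.0 = 2746.2
Net primary income = 1790.7 - 1804.7 = -14.0
Net secondary income = 543.7 - 397.4 = 146.3
Current account = 2746.2 + (-14.0) + 146.3 = 2878.5
Financial account = -(2878.5 + (-113.0)) = -2765.5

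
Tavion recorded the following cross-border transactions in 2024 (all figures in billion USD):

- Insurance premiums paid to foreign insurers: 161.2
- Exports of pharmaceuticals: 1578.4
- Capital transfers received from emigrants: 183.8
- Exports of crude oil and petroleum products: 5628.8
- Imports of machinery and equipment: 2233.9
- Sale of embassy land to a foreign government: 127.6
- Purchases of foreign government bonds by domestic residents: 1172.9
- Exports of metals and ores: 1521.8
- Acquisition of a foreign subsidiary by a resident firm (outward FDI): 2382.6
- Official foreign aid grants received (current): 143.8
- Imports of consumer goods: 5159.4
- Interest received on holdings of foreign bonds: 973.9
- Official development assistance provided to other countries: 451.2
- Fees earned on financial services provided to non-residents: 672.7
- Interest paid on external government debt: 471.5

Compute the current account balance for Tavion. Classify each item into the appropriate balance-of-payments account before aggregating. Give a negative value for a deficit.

Goods: 1578.4 - 2233.9 + 1521.8 + 5628.8 - 5159.4 = 1335.7
Services: 672.7 - 161.2 = 511.5
Primary income: -471.5 + 973.9 = 502.4
Secondary income: 143.8 - 451.2 = -307.4
Current account = 1335.7 + 511.5 + 502.4 + (-307.4) = 2042.2
(Excluded from the current account — capital account: capital transfers received from emigrants 183.8, sale of embassy land to a foreign government 127.6; financial account: purchases of foreign government bonds by domestic residents 1172.9, acquisition of a foreign subsidiary by a resident firm (outward FDI) 2382.6.)

2042.2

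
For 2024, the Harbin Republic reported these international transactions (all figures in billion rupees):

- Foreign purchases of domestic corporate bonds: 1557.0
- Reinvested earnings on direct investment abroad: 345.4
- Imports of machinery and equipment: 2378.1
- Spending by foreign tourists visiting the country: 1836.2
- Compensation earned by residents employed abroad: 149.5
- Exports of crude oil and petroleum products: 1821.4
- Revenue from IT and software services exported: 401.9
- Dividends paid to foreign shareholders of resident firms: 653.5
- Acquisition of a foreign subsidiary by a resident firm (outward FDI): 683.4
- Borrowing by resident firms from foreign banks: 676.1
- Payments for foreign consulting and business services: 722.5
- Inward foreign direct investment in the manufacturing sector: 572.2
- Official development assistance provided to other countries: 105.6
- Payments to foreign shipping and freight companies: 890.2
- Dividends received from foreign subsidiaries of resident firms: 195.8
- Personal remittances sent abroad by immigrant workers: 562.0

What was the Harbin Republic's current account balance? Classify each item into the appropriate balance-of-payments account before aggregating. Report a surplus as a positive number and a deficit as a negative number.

-561.7

Goods: -2378.1 + 1821.4 = -556.7
Services: -722.5 + 401.9 - 890.2 + 1836.2 = 625.4
Primary income: 345.4 - 653.5 + 195.8 + 149.5 = 37.2
Secondary income: -562.0 - 105.6 = -667.6
Current account = (-556.7) + 625.4 + 37.2 + (-667.6) = -561.7
(Excluded from the current account — financial account: foreign purchases of domestic corporate bonds 1557.0, acquisition of a foreign subsidiary by a resident firm (outward FDI) 683.4, borrowing by resident firms from foreign banks 676.1, inward foreign direct investment in the manufacturing sector 572.2.)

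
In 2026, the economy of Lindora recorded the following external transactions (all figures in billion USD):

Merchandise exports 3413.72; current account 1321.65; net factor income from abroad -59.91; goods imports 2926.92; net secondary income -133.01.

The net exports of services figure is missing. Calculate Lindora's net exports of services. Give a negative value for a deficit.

Current account = goods balance + services balance + net primary income + net secondary income
Sum of the known components = 293.88
Net exports of services = CA - (known components) = 1321.65 - 293.88 = 1027.77

1027.77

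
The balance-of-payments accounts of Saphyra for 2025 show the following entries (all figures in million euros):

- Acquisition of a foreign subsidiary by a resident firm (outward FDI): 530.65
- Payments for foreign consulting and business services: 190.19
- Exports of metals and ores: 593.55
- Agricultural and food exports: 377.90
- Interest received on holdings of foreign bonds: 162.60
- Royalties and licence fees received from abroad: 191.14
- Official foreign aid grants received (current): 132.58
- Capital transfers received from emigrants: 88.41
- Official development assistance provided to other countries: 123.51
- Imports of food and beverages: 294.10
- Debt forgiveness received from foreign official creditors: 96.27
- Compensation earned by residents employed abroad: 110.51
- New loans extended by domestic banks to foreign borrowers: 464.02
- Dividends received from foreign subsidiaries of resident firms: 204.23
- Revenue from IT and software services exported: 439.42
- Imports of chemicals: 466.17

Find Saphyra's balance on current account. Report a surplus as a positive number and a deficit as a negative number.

1137.96

Goods: -294.10 + 377.90 - 466.17 + 593.55 = 211.18
Services: 191.14 - 190.19 + 439.42 = 440.37
Primary income: 110.51 + 162.60 + 204.23 = 477.34
Secondary income: 132.58 - 123.51 = 9.07
Current account = 211.18 + 440.37 + 477.34 + 9.07 = 1137.96
(Excluded from the current account — financial account: acquisition of a foreign subsidiary by a resident firm (outward FDI) 530.65, new loans extended by domestic banks to foreign borrowers 464.02; capital account: capital transfers received from emigrants 88.41, debt forgiveness received from foreign official creditors 96.27.)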